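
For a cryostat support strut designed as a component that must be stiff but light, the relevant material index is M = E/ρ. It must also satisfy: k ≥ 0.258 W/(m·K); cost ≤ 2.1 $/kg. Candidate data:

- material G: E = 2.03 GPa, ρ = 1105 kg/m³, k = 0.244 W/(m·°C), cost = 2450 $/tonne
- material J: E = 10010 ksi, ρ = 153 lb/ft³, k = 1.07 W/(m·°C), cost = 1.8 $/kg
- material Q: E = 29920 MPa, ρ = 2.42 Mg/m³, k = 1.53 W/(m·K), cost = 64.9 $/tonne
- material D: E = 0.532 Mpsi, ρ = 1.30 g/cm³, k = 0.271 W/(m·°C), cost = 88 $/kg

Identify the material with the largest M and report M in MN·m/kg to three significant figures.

material J, M = 28.2 MN·m/kg

Screen on constraints: k ≥ 0.258 W/(m·K); cost ≤ 2.1 $/kg. Survivors: material J, material Q.
Convert each candidate to consistent units, then evaluate M:
  material J: E = 69.02 GPa, ρ = 2451 kg/m³
  material Q: E = 29.92 GPa, ρ = 2420 kg/m³
  material J: M = 28.2 MN·m/kg
  material Q: M = 12.4 MN·m/kg
Material J ranks first.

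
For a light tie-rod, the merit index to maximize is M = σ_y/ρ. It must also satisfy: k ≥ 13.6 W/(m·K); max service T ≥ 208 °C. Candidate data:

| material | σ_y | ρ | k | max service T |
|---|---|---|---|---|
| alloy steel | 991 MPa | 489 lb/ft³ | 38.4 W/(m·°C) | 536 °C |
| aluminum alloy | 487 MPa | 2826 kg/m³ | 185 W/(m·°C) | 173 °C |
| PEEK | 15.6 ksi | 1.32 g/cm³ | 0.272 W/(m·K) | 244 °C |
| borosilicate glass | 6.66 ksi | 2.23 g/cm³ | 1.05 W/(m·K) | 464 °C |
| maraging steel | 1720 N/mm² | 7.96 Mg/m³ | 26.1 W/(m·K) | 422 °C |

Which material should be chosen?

Screen on constraints: k ≥ 13.6 W/(m·K); max service T ≥ 208 °C. Survivors: alloy steel, maraging steel.
Convert each candidate to consistent units, then evaluate M:
  alloy steel: σ_y = 991.0 MPa, ρ = 7833 kg/m³
  maraging steel: σ_y = 1720 MPa, ρ = 7960 kg/m³
  maraging steel: M = 216 kN·m/kg
  alloy steel: M = 127 kN·m/kg
The maximum is for maraging steel.

maraging steel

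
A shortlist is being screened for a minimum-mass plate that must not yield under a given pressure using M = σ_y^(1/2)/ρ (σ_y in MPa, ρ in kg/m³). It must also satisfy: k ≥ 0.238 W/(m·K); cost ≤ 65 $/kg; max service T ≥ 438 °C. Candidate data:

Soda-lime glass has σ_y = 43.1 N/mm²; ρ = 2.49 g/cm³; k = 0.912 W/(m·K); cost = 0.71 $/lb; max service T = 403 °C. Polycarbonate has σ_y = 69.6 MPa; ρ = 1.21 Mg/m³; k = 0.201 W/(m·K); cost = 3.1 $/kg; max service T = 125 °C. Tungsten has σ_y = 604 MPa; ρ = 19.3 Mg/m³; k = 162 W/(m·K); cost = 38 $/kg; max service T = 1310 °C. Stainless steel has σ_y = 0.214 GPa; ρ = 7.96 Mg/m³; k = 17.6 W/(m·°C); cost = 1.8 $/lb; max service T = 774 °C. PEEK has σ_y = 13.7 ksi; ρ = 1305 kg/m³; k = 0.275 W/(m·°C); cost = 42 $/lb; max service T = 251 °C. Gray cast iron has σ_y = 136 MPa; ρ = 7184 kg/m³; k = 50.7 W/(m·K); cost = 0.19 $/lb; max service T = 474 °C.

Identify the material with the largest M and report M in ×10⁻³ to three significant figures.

stainless steel, M = 1.84×10⁻³

Screen on constraints: k ≥ 0.238 W/(m·K); cost ≤ 65 $/kg; max service T ≥ 438 °C. Survivors: tungsten, stainless steel, gray cast iron.
After converting to SI:
  tungsten: σ_y = 604.0 MPa, ρ = 19300 kg/m³
  stainless steel: σ_y = 214.0 MPa, ρ = 7960 kg/m³
  gray cast iron: σ_y = 136.0 MPa, ρ = 7184 kg/m³
  stainless steel: M = 1.84×10⁻³
  gray cast iron: M = 1.62×10⁻³
  tungsten: M = 1.27×10⁻³
Highest index: stainless steel.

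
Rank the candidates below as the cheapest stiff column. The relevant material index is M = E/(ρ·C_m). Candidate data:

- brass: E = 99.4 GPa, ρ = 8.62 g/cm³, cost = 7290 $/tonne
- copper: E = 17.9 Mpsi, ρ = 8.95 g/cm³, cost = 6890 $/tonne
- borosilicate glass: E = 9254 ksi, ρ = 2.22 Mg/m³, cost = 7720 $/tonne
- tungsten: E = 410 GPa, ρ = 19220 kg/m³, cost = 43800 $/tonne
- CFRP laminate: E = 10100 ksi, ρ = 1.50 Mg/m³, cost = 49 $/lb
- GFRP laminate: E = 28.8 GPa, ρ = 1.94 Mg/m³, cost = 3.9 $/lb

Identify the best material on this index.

In SI units:
  brass: E = 99.40 GPa, ρ = 8620 kg/m³, cost = 7.290 $/kg
  copper: E = 123.4 GPa, ρ = 8950 kg/m³, cost = 6.890 $/kg
  borosilicate glass: E = 63.80 GPa, ρ = 2220 kg/m³, cost = 7.720 $/kg
  tungsten: E = 410.0 GPa, ρ = 19220 kg/m³, cost = 43.80 $/kg
  CFRP laminate: E = 69.64 GPa, ρ = 1500 kg/m³, cost = 108.0 $/kg
  GFRP laminate: E = 28.80 GPa, ρ = 1940 kg/m³, cost = 8.598 $/kg
  borosilicate glass: M = 3.72 MN·m per $
  copper: M = 2.00 MN·m per $
  GFRP laminate: M = 1.73 MN·m per $
  brass: M = 1.58 MN·m per $
  tungsten: M = 0.487 MN·m per $
  CFRP laminate: M = 0.430 MN·m per $
Borosilicate glass has the largest M.

borosilicate glass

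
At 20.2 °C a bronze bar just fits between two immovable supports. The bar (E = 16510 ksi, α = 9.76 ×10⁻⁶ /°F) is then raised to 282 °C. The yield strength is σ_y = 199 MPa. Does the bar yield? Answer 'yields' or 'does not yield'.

yields

E = 16510 ksi = 113.8 GPa.
α = 9.76×10⁻⁶/°F × 9/5 = 17.6×10⁻⁶/K.
ΔT = 261.8 K. Constrained thermal stress σ = E·α·ΔT = 113.8×10³ MPa × 17.6×10⁻⁶ × 261.8 = 524 MPa (compressive).
Compare to σ_y = 199 MPa: σ ≥ σ_y, so it yields.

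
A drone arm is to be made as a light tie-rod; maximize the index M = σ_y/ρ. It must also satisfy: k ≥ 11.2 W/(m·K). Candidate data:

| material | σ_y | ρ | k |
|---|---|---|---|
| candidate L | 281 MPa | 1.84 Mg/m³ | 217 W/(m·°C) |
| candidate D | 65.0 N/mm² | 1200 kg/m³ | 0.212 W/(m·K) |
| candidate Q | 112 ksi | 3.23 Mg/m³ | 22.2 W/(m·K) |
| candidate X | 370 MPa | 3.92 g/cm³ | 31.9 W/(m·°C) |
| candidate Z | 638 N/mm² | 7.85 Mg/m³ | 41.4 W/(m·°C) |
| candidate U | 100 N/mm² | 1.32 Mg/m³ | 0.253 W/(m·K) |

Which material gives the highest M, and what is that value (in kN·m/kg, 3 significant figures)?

Screen on constraints: k ≥ 11.2 W/(m·K). Survivors: candidate L, candidate Q, candidate X, candidate Z.
In SI units:
  candidate L: σ_y = 281.0 MPa, ρ = 1840 kg/m³
  candidate Q: σ_y = 772.2 MPa, ρ = 3230 kg/m³
  candidate X: σ_y = 370.0 MPa, ρ = 3920 kg/m³
  candidate Z: σ_y = 638.0 MPa, ρ = 7850 kg/m³
  candidate Q: M = 239 kN·m/kg
  candidate L: M = 153 kN·m/kg
  candidate X: M = 94.4 kN·m/kg
  candidate Z: M = 81.3 kN·m/kg
Candidate Q has the largest M.

candidate Q, M = 239 kN·m/kg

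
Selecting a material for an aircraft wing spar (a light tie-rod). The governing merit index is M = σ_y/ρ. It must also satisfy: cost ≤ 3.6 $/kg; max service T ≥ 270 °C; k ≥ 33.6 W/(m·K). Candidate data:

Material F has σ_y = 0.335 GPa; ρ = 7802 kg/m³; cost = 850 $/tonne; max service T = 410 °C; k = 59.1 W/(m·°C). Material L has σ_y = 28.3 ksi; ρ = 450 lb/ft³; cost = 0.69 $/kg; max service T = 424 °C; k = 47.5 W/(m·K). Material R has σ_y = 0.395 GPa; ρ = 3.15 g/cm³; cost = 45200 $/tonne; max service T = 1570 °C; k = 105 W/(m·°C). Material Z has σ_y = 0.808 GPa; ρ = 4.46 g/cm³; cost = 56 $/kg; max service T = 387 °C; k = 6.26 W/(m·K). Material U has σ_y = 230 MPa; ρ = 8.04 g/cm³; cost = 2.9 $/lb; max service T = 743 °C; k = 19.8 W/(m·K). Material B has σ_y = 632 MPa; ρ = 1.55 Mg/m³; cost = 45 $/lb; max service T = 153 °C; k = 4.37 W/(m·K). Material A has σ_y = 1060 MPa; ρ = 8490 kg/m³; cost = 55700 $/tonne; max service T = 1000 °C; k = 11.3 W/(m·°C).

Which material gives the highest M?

material F

Screen on constraints: cost ≤ 3.6 $/kg; max service T ≥ 270 °C; k ≥ 33.6 W/(m·K). Survivors: material F, material L.
Putting every candidate on a common basis:
  material F: σ_y = 335.0 MPa, ρ = 7802 kg/m³
  material L: σ_y = 195.1 MPa, ρ = 7208 kg/m³
  material F: M = 42.9 kN·m/kg
  material L: M = 27.1 kN·m/kg
Material F ranks first.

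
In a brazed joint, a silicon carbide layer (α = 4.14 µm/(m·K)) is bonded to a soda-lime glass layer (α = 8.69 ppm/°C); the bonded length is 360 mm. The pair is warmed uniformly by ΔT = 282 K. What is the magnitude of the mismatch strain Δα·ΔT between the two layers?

Δα = |4.14 − 8.69|×10⁻⁶/K = 4.55×10⁻⁶/K.
Mismatch strain = Δα·ΔT = 4.55×10⁻⁶ × 282.0 = 1.28×10⁻³.

1.28×10⁻³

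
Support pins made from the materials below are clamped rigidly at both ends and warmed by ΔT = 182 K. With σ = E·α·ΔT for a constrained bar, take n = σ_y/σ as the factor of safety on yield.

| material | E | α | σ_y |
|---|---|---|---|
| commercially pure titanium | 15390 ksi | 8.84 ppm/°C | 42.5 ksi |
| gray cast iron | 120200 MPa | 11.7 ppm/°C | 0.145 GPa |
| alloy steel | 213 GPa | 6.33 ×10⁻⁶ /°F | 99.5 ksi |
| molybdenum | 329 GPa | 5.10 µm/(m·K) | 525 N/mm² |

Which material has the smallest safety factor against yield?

gray cast iron

Converting E to GPa, α to ×10⁻⁶/K, σ_y to MPa, then σ and n for each:
  commercially pure titanium: E = 106.1, α = 8.84, σ_y = 293.0 → σ = 171 MPa, n = 1.72
  gray cast iron: E = 120.2, α = 11.7, σ_y = 145.0 → σ = 256 MPa, n = 0.567
  alloy steel: E = 213.0, α = 11.4, σ_y = 686.0 → σ = 442 MPa, n = 1.55
  molybdenum: E = 329.0, α = 5.10, σ_y = 525.0 → σ = 305 MPa, n = 1.72
Gray cast iron has the lowest safety factor, n = 0.567.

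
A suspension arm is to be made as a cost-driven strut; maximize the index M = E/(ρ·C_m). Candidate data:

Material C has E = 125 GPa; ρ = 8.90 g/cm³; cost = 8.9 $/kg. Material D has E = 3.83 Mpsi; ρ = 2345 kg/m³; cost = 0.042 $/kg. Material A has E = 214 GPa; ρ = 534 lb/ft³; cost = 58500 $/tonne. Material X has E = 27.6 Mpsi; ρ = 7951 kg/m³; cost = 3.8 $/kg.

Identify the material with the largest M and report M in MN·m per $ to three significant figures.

material D, M = 268 MN·m per $

Normalizing units and computing the index:
  material C: E = 125.0 GPa, ρ = 8900 kg/m³, cost = 8.900 $/kg
  material D: E = 26.41 GPa, ρ = 2345 kg/m³, cost = 0.04200 $/kg
  material A: E = 214.0 GPa, ρ = 8554 kg/m³, cost = 58.50 $/kg
  material X: E = 190.3 GPa, ρ = 7951 kg/m³, cost = 3.800 $/kg
  material D: M = 268 MN·m per $
  material X: M = 6.30 MN·m per $
  material C: M = 1.58 MN·m per $
  material A: M = 0.428 MN·m per $
Material D has the largest M.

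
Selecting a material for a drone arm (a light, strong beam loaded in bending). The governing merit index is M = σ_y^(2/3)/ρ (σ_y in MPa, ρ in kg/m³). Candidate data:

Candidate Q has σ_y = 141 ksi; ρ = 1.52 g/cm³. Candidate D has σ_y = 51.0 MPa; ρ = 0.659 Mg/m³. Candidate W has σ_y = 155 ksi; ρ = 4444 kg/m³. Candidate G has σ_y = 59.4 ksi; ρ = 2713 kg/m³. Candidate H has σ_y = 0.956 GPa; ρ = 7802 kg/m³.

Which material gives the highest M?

candidate Q

Putting every candidate on a common basis:
  candidate Q: σ_y = 972.2 MPa, ρ = 1520 kg/m³
  candidate D: σ_y = 51.00 MPa, ρ = 659.0 kg/m³
  candidate W: σ_y = 1069 MPa, ρ = 4444 kg/m³
  candidate G: σ_y = 409.5 MPa, ρ = 2713 kg/m³
  candidate H: σ_y = 956.0 MPa, ρ = 7802 kg/m³
  candidate Q: M = 64.6×10⁻³
  candidate W: M = 23.5×10⁻³
  candidate D: M = 20.9×10⁻³
  candidate G: M = 20.3×10⁻³
  candidate H: M = 12.4×10⁻³
Highest index: candidate Q.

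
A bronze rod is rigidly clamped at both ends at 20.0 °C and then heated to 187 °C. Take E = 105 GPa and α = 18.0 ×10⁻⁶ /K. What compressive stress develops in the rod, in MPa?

ΔT = 167.0 K. Constrained thermal stress σ = E·α·ΔT = 105.0×10³ MPa × 18.0×10⁻⁶ × 167.0 = 316 MPa (compressive).

316 MPa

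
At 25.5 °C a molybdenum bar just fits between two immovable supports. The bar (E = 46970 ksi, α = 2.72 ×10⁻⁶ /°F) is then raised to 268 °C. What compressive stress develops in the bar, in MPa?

384 MPa

E = 46970 ksi = 323.8 GPa.
α = 2.72×10⁻⁶/°F × 9/5 = 4.90×10⁻⁶/K.
ΔT = 242.5 K. Constrained thermal stress σ = E·α·ΔT = 323.8×10³ MPa × 4.90×10⁻⁶ × 242.5 = 384 MPa (compressive).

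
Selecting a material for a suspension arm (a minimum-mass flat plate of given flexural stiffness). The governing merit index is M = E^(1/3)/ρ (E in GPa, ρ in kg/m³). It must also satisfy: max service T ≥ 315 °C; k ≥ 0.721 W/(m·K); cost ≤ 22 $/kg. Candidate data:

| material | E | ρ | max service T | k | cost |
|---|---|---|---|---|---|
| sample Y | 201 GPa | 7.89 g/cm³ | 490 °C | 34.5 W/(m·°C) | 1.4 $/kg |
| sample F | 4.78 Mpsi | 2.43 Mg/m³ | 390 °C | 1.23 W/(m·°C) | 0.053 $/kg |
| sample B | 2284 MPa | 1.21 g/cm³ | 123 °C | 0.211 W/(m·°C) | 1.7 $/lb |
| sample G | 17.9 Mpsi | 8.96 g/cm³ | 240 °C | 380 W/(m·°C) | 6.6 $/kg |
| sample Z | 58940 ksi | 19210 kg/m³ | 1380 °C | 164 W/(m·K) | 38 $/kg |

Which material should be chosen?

sample F

Screen on constraints: max service T ≥ 315 °C; k ≥ 0.721 W/(m·K); cost ≤ 22 $/kg. Survivors: sample Y, sample F.
Putting every candidate on a common basis:
  sample Y: E = 201.0 GPa, ρ = 7890 kg/m³
  sample F: E = 32.96 GPa, ρ = 2430 kg/m³
  sample F: M = 1.32×10⁻³
  sample Y: M = 0.742×10⁻³
Sample F ranks first.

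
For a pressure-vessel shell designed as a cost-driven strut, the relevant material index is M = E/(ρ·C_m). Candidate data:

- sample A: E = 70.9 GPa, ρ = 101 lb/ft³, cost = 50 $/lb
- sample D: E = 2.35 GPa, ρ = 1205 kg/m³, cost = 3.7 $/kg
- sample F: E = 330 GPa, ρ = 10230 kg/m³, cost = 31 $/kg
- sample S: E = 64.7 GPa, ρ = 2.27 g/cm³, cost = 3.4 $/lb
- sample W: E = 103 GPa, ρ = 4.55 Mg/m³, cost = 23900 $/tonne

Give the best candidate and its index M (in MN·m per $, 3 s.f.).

Putting every candidate on a common basis:
  sample A: E = 70.90 GPa, ρ = 1618 kg/m³, cost = 110.2 $/kg
  sample D: E = 2.350 GPa, ρ = 1205 kg/m³, cost = 3.700 $/kg
  sample F: E = 330.0 GPa, ρ = 10230 kg/m³, cost = 31.00 $/kg
  sample S: E = 64.70 GPa, ρ = 2270 kg/m³, cost = 7.496 $/kg
  sample W: E = 103.0 GPa, ρ = 4550 kg/m³, cost = 23.90 $/kg
  sample S: M = 3.80 MN·m per $
  sample F: M = 1.04 MN·m per $
  sample W: M = 0.947 MN·m per $
  sample D: M = 0.527 MN·m per $
  sample A: M = 0.398 MN·m per $
Sample S has the largest M.

sample S, M = 3.80 MN·m per $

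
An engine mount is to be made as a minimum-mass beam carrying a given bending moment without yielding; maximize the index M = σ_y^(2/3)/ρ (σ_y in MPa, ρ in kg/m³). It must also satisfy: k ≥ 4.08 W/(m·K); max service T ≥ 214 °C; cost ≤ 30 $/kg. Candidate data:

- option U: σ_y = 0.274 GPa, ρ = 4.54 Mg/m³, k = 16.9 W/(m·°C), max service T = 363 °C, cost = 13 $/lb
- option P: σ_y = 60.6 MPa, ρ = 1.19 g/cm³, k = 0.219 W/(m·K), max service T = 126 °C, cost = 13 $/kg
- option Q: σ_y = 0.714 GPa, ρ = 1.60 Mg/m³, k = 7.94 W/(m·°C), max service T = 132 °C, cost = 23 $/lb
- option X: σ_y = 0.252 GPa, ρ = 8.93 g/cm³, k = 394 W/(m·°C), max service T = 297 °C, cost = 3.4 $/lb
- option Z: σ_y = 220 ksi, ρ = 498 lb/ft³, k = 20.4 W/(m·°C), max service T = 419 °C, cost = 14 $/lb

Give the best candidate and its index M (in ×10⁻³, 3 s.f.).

Screen on constraints: k ≥ 4.08 W/(m·K); max service T ≥ 214 °C; cost ≤ 30 $/kg. Survivors: option U, option X.
Normalizing units and computing the index:
  option U: σ_y = 274.0 MPa, ρ = 4540 kg/m³
  option X: σ_y = 252.0 MPa, ρ = 8930 kg/m³
  option U: M = 9.29×10⁻³
  option X: M = 4.47×10⁻³
The maximum is for option U.

option U, M = 9.29×10⁻³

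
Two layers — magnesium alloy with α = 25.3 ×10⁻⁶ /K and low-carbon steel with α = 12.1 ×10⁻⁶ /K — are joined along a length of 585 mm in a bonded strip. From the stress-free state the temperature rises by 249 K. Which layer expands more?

magnesium alloy

α(magnesium alloy) = 25.3×10⁻⁶/K vs α(low-carbon steel) = 12.1×10⁻⁶/K.
Higher α expands more for the same ΔT: magnesium alloy.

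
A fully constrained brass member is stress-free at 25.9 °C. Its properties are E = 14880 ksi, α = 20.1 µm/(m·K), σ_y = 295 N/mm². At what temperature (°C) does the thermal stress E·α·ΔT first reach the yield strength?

169 °C

E = 14880 ksi = 102.6 GPa.
σ_y = 295 N/mm² = 295.0 MPa.
E·α·ΔT = 295.0 MPa ⇒ ΔT = 295.0 / (102.6×10³ × 20.1×10⁻⁶) = 143.1 K.
T = 25.9 + 143.1 = 169.0 °C.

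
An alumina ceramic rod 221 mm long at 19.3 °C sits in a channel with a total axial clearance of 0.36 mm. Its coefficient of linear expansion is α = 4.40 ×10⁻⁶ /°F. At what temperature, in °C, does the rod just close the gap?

225 °C

α = 4.40×10⁻⁶/°F × 9/5 = 7.92×10⁻⁶/K.
α·L₀·ΔT = 0.36 mm ⇒ ΔT = 0.36 / (7.92×10⁻⁶ × 221.0) = 205.7 K.
T = 19.3 + 205.7 = 225.0 °C.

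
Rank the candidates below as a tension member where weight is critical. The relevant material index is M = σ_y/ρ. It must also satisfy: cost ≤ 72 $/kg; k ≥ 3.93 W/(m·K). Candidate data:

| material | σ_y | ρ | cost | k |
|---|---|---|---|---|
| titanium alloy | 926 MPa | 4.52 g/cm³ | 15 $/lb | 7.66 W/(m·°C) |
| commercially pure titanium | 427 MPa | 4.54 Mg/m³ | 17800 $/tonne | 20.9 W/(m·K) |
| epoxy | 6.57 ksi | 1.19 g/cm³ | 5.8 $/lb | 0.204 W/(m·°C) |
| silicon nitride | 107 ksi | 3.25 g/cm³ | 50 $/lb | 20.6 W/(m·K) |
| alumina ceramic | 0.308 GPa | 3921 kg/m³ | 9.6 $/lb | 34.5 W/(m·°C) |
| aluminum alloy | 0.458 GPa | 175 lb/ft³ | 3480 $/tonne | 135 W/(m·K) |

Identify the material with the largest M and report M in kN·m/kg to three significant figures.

Screen on constraints: cost ≤ 72 $/kg; k ≥ 3.93 W/(m·K). Survivors: titanium alloy, commercially pure titanium, alumina ceramic, aluminum alloy.
After converting to SI:
  titanium alloy: σ_y = 926.0 MPa, ρ = 4520 kg/m³
  commercially pure titanium: σ_y = 427.0 MPa, ρ = 4540 kg/m³
  alumina ceramic: σ_y = 308.0 MPa, ρ = 3921 kg/m³
  aluminum alloy: σ_y = 458.0 MPa, ρ = 2803 kg/m³
  titanium alloy: M = 205 kN·m/kg
  aluminum alloy: M = 163 kN·m/kg
  commercially pure titanium: M = 94.1 kN·m/kg
  alumina ceramic: M = 78.6 kN·m/kg
Titanium alloy ranks first.

titanium alloy, M = 205 kN·m/kg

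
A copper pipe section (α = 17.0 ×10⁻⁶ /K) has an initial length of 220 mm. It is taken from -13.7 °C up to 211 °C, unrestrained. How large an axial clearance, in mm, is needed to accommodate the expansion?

0.840 mm

ΔT = 211 − (-13.7) = 224.7 K.
ΔL = α·L₀·ΔT = 17.0×10⁻⁶ × 220 mm × 224.7 K = 0.840 mm.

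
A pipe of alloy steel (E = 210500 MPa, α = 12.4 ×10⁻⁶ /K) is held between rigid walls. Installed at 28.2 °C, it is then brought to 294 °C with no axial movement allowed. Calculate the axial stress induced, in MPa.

E = 210500 MPa = 210.5 GPa.
ΔT = 265.8 K. Constrained thermal stress σ = E·α·ΔT = 210.5×10³ MPa × 12.4×10⁻⁶ × 265.8 = 694 MPa (compressive).

694 MPa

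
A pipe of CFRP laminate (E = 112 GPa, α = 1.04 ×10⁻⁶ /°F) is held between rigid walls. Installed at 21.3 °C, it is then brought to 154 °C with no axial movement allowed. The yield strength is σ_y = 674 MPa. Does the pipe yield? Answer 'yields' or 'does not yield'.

α = 1.04×10⁻⁶/°F × 9/5 = 1.87×10⁻⁶/K.
ΔT = 132.7 K. Constrained thermal stress σ = E·α·ΔT = 112.0×10³ MPa × 1.87×10⁻⁶ × 132.7 = 27.8 MPa (compressive).
Compare to σ_y = 674 MPa: σ < σ_y, so it does not yield.

does not yield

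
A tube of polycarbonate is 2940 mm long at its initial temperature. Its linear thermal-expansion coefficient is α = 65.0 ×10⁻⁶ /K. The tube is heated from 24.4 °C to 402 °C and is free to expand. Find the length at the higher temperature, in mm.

ΔT = 402 − 24.4 = 377.6 K.
ΔL = α·L₀·ΔT = 65.0×10⁻⁶ × 2940 mm × 377.6 K = 72.2 mm.
L = L₀ + ΔL = 2940 + 72.2 = 3012.2 mm.

3012.2 mm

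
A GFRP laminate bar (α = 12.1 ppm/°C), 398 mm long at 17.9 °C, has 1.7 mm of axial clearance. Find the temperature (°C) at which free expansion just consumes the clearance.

371 °C

α·L₀·ΔT = 1.7 mm ⇒ ΔT = 1.7 / (12.1×10⁻⁶ × 398.0) = 353.0 K.
T = 17.9 + 353.0 = 370.9 °C.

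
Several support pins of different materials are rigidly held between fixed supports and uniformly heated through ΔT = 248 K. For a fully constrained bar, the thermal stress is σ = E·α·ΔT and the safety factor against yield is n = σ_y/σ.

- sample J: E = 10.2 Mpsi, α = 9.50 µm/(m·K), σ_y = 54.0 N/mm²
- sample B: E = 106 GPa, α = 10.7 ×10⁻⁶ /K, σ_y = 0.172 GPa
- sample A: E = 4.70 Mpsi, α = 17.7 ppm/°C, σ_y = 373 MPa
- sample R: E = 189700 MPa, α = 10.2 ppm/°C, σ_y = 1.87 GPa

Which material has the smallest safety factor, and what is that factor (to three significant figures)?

sample J, n = 0.326

With everything in SI (GPa, ×10⁻⁶/K, MPa):
  sample J: E = 70.33, α = 9.50, σ_y = 54.00 → σ = 166 MPa, n = 0.326
  sample B: E = 106.0, α = 10.7, σ_y = 172.0 → σ = 281 MPa, n = 0.611
  sample A: E = 32.41, α = 17.7, σ_y = 373.0 → σ = 142 MPa, n = 2.62
  sample R: E = 189.7, α = 10.2, σ_y = 1870 → σ = 480 MPa, n = 3.90
Smallest n: sample J with n = 0.326.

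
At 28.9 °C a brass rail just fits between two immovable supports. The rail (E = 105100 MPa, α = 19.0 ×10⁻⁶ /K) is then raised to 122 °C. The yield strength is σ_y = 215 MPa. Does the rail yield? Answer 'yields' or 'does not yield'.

E = 105100 MPa = 105.1 GPa.
ΔT = 93.10 K. Constrained thermal stress σ = E·α·ΔT = 105.1×10³ MPa × 19.0×10⁻⁶ × 93.10 = 186 MPa (compressive).
Compare to σ_y = 215 MPa: σ < σ_y, so it does not yield.

does not yield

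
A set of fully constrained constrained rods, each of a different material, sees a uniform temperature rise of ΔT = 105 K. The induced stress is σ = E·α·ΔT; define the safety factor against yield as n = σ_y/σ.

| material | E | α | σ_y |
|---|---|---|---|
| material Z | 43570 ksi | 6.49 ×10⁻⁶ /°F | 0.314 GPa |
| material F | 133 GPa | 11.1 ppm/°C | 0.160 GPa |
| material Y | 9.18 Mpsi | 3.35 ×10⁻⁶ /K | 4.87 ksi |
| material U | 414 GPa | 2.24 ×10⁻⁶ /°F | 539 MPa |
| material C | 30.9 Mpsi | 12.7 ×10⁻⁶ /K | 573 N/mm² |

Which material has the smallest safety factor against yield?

In consistent units (E in GPa, α in ×10⁻⁶/K, σ_y in MPa):
  material Z: E = 300.4, α = 11.7, σ_y = 314.0 → σ = 368 MPa, n = 0.852
  material F: E = 133.0, α = 11.1, σ_y = 160.0 → σ = 155 MPa, n = 1.03
  material Y: E = 63.29, α = 3.35, σ_y = 33.58 → σ = 22.3 MPa, n = 1.51
  material U: E = 414.0, α = 4.03, σ_y = 539.0 → σ = 175 MPa, n = 3.08
  material C: E = 213.0, α = 12.7, σ_y = 573.0 → σ = 284 MPa, n = 2.02
Smallest n: material Z with n = 0.852.

material Z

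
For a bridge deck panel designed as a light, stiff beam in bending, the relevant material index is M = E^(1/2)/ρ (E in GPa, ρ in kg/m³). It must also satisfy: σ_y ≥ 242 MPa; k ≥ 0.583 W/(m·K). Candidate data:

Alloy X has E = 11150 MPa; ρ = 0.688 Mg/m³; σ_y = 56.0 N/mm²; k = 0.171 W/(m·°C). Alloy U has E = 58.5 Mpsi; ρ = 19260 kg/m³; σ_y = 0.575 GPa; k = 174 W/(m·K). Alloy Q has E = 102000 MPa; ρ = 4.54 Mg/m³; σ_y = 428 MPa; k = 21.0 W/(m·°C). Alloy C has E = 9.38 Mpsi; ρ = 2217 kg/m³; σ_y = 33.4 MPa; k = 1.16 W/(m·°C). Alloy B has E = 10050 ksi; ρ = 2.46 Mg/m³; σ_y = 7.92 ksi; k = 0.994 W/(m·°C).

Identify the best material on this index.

alloy Q

Screen on constraints: σ_y ≥ 242 MPa; k ≥ 0.583 W/(m·K). Survivors: alloy U, alloy Q.
Convert each candidate to consistent units, then evaluate M:
  alloy U: E = 403.3 GPa, ρ = 19260 kg/m³
  alloy Q: E = 102.0 GPa, ρ = 4540 kg/m³
  alloy Q: M = 2.22×10⁻³
  alloy U: M = 1.04×10⁻³
Highest index: alloy Q.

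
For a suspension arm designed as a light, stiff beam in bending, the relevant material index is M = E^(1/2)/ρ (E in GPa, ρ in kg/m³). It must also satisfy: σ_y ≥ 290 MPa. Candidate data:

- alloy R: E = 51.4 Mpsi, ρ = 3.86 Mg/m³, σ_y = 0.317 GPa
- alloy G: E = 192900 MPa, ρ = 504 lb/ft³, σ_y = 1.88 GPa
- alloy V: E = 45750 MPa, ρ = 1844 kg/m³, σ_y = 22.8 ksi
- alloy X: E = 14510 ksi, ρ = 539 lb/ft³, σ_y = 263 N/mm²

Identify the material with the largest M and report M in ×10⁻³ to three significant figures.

Screen on constraints: σ_y ≥ 290 MPa. Survivors: alloy R, alloy G.
After converting to SI:
  alloy R: E = 354.4 GPa, ρ = 3860 kg/m³
  alloy G: E = 192.9 GPa, ρ = 8073 kg/m³
  alloy R: M = 4.88×10⁻³
  alloy G: M = 1.72×10⁻³
Alloy R ranks first.

alloy R, M = 4.88×10⁻³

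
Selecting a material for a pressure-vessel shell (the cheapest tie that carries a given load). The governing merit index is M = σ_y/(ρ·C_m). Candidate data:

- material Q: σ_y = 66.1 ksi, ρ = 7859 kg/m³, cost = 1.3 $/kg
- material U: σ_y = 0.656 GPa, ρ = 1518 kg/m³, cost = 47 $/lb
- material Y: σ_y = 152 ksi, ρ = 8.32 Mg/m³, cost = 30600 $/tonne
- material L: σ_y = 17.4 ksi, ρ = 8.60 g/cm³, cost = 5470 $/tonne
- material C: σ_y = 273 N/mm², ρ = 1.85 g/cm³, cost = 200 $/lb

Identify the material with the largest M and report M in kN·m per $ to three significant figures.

material Q, M = 44.6 kN·m per $

After converting to SI:
  material Q: σ_y = 455.7 MPa, ρ = 7859 kg/m³, cost = 1.300 $/kg
  material U: σ_y = 656.0 MPa, ρ = 1518 kg/m³, cost = 103.6 $/kg
  material Y: σ_y = 1048 MPa, ρ = 8320 kg/m³, cost = 30.60 $/kg
  material L: σ_y = 120.0 MPa, ρ = 8600 kg/m³, cost = 5.470 $/kg
  material C: σ_y = 273.0 MPa, ρ = 1850 kg/m³, cost = 440.9 $/kg
  material Q: M = 44.6 kN·m per $
  material U: M = 4.17 kN·m per $
  material Y: M = 4.12 kN·m per $
  material L: M = 2.55 kN·m per $
  material C: M = 0.335 kN·m per $
Highest index: material Q.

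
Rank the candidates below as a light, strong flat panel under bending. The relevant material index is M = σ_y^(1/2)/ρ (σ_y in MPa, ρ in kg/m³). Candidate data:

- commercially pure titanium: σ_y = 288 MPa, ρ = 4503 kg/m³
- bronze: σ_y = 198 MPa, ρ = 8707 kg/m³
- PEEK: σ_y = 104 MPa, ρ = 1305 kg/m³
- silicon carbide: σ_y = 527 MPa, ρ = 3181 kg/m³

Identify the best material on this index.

PEEK

Computing M directly (units already consistent):
  PEEK: M = 7.81×10⁻³
  silicon carbide: M = 7.22×10⁻³
  commercially pure titanium: M = 3.77×10⁻³
  bronze: M = 1.62×10⁻³
The maximum is for PEEK.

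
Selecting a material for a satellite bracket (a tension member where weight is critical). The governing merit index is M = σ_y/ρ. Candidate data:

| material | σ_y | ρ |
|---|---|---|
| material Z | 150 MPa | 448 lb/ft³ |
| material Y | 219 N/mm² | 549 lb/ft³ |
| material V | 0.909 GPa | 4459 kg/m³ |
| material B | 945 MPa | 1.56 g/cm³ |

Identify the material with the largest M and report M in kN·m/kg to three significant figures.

In SI units:
  material Z: σ_y = 150.0 MPa, ρ = 7176 kg/m³
  material Y: σ_y = 219.0 MPa, ρ = 8794 kg/m³
  material V: σ_y = 909.0 MPa, ρ = 4459 kg/m³
  material B: σ_y = 945.0 MPa, ρ = 1560 kg/m³
  material B: M = 606 kN·m/kg
  material V: M = 204 kN·m/kg
  material Y: M = 24.9 kN·m/kg
  material Z: M = 20.9 kN·m/kg
The maximum is for material B.

material B, M = 606 kN·m/kg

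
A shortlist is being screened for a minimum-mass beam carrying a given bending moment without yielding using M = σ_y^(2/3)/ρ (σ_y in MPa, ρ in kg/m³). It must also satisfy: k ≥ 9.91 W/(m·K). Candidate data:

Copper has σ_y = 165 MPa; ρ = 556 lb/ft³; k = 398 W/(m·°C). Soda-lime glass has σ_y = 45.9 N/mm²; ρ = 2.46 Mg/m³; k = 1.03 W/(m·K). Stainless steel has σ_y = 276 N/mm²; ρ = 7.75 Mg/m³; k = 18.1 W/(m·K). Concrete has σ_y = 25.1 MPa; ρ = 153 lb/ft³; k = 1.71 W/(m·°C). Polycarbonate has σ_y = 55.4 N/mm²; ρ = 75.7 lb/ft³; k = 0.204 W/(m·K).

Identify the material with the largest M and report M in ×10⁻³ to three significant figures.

Screen on constraints: k ≥ 9.91 W/(m·K). Survivors: copper, stainless steel.
Convert each candidate to consistent units, then evaluate M:
  copper: σ_y = 165.0 MPa, ρ = 8906 kg/m³
  stainless steel: σ_y = 276.0 MPa, ρ = 7750 kg/m³
  stainless steel: M = 5.47×10⁻³
  copper: M = 3.38×10⁻³
The maximum is for stainless steel.

stainless steel, M = 5.47×10⁻³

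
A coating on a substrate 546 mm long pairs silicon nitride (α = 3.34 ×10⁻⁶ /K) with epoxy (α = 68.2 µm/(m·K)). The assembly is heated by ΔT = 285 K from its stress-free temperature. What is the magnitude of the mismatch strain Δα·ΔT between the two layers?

0.0185

Δα = |3.34 − 68.2|×10⁻⁶/K = 64.9×10⁻⁶/K.
Mismatch strain = Δα·ΔT = 64.9×10⁻⁶ × 285.0 = 0.0185.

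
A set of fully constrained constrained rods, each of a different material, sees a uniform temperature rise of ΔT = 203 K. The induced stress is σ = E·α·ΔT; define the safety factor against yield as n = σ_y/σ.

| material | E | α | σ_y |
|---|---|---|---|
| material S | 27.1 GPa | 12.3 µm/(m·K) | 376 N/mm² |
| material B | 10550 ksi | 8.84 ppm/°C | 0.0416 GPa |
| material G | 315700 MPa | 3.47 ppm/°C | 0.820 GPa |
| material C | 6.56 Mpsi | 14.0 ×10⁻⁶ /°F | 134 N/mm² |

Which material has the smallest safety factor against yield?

material B

Per material, after unit conversion:
  material S: E = 27.10, α = 12.3, σ_y = 376.0 → σ = 67.7 MPa, n = 5.56
  material B: E = 72.74, α = 8.84, σ_y = 41.60 → σ = 131 MPa, n = 0.319
  material G: E = 315.7, α = 3.47, σ_y = 820.0 → σ = 222 MPa, n = 3.69
  material C: E = 45.23, α = 25.2, σ_y = 134.0 → σ = 231 MPa, n = 0.579
Smallest n: material B with n = 0.319.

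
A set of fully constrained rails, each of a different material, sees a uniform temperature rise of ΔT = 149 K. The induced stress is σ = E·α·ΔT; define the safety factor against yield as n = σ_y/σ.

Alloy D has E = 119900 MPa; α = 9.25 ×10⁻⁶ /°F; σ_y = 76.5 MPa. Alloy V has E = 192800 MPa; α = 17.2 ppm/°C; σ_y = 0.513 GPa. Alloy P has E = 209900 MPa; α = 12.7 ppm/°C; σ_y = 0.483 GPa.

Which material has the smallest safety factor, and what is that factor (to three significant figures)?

Converting E to GPa, α to ×10⁻⁶/K, σ_y to MPa, then σ and n for each:
  alloy D: E = 119.9, α = 16.6, σ_y = 76.50 → σ = 297 MPa, n = 0.257
  alloy V: E = 192.8, α = 17.2, σ_y = 513.0 → σ = 494 MPa, n = 1.04
  alloy P: E = 209.9, α = 12.7, σ_y = 483.0 → σ = 397 MPa, n = 1.22
Smallest n: alloy D with n = 0.257.

alloy D, n = 0.257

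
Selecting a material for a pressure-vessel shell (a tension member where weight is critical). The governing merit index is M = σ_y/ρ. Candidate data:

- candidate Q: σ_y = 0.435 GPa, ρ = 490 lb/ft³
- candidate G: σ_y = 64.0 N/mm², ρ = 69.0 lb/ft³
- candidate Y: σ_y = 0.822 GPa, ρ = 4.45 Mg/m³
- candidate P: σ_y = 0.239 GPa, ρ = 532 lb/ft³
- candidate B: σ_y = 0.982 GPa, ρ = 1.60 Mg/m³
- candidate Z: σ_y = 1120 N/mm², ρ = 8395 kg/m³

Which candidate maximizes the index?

Convert each candidate to consistent units, then evaluate M:
  candidate Q: σ_y = 435.0 MPa, ρ = 7849 kg/m³
  candidate G: σ_y = 64.00 MPa, ρ = 1105 kg/m³
  candidate Y: σ_y = 822.0 MPa, ρ = 4450 kg/m³
  candidate P: σ_y = 239.0 MPa, ρ = 8522 kg/m³
  candidate B: σ_y = 982.0 MPa, ρ = 1600 kg/m³
  candidate Z: σ_y = 1120 MPa, ρ = 8395 kg/m³
  candidate B: M = 614 kN·m/kg
  candidate Y: M = 185 kN·m/kg
  candidate Z: M = 133 kN·m/kg
  candidate G: M = 57.9 kN·m/kg
  candidate Q: M = 55.4 kN·m/kg
  candidate P: M = 28.0 kN·m/kg
Highest index: candidate B.

candidate B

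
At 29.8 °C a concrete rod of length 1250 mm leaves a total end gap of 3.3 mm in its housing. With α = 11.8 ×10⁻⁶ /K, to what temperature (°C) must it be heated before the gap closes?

254 °C

α·L₀·ΔT = 3.3 mm ⇒ ΔT = 3.3 / (11.8×10⁻⁶ × 1250.0) = 223.7 K.
T = 29.8 + 223.7 = 253.5 °C.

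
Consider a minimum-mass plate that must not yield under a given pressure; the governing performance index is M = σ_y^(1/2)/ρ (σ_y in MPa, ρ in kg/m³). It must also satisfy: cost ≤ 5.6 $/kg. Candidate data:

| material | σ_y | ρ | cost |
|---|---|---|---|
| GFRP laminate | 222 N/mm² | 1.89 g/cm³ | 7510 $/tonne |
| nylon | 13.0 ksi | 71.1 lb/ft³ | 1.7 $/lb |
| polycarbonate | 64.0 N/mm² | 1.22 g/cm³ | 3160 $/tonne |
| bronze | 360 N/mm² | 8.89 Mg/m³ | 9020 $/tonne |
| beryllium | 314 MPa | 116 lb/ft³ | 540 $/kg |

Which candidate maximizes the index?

nylon

Screen on constraints: cost ≤ 5.6 $/kg. Survivors: nylon, polycarbonate.
Convert each candidate to consistent units, then evaluate M:
  nylon: σ_y = 89.63 MPa, ρ = 1139 kg/m³
  polycarbonate: σ_y = 64.00 MPa, ρ = 1220 kg/m³
  nylon: M = 8.31×10⁻³
  polycarbonate: M = 6.56×10⁻³
The maximum is for nylon.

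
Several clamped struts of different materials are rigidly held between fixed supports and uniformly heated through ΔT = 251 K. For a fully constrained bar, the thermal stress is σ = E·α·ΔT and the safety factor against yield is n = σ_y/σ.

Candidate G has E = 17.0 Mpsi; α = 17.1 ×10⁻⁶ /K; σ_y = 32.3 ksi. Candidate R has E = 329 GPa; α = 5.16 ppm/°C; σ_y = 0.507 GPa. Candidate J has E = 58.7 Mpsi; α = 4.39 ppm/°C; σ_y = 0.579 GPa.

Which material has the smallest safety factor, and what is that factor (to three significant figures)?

With everything in SI (GPa, ×10⁻⁶/K, MPa):
  candidate G: E = 117.2, α = 17.1, σ_y = 222.7 → σ = 503 MPa, n = 0.443
  candidate R: E = 329.0, α = 5.16, σ_y = 507.0 → σ = 426 MPa, n = 1.19
  candidate J: E = 404.7, α = 4.39, σ_y = 579.0 → σ = 446 MPa, n = 1.30
Smallest n: candidate G with n = 0.443.

candidate G, n = 0.443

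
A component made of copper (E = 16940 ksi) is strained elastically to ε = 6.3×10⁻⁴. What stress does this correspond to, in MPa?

73.6 MPa

E = 16940 ksi = 116.8 GPa.
σ = E·ε = 116800 MPa × 6.3×10⁻⁴ = 73.6 MPa.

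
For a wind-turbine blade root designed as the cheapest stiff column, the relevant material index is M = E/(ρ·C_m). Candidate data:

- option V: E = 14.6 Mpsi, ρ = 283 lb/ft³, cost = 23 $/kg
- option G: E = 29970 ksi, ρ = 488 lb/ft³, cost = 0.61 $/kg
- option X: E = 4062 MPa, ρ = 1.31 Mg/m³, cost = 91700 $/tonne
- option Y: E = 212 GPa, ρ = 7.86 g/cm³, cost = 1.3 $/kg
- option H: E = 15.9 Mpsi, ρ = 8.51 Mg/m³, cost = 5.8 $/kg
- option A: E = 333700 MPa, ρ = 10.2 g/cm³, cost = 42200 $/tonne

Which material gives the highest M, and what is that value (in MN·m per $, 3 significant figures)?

After converting to SI:
  option V: E = 100.7 GPa, ρ = 4533 kg/m³, cost = 23.00 $/kg
  option G: E = 206.6 GPa, ρ = 7817 kg/m³, cost = 0.6100 $/kg
  option X: E = 4.062 GPa, ρ = 1310 kg/m³, cost = 91.70 $/kg
  option Y: E = 212.0 GPa, ρ = 7860 kg/m³, cost = 1.300 $/kg
  option H: E = 109.6 GPa, ρ = 8510 kg/m³, cost = 5.800 $/kg
  option A: E = 333.7 GPa, ρ = 10200 kg/m³, cost = 42.20 $/kg
  option G: M = 43.3 MN·m per $
  option Y: M = 20.7 MN·m per $
  option H: M = 2.22 MN·m per $
  option V: M = 0.965 MN·m per $
  option A: M = 0.775 MN·m per $
  option X: M = 0.0338 MN·m per $
Option G has the largest M.

option G, M = 43.3 MN·m per $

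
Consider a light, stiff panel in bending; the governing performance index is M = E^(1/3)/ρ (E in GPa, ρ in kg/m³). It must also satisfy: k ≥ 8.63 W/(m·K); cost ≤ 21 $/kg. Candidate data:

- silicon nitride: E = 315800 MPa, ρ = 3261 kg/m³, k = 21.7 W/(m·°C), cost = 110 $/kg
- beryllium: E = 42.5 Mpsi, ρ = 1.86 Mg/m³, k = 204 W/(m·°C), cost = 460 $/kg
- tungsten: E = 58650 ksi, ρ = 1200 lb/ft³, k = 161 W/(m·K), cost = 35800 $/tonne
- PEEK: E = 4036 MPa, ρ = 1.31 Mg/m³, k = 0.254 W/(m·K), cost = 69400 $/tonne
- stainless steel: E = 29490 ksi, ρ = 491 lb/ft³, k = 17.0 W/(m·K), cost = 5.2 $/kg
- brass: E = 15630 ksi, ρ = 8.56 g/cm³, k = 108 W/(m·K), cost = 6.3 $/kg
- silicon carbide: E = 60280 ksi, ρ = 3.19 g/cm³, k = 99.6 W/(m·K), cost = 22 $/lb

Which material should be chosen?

stainless steel

Screen on constraints: k ≥ 8.63 W/(m·K); cost ≤ 21 $/kg. Survivors: stainless steel, brass.
Normalizing units and computing the index:
  stainless steel: E = 203.3 GPa, ρ = 7865 kg/m³
  brass: E = 107.8 GPa, ρ = 8560 kg/m³
  stainless steel: M = 0.748×10⁻³
  brass: M = 0.556×10⁻³
The maximum is for stainless steel.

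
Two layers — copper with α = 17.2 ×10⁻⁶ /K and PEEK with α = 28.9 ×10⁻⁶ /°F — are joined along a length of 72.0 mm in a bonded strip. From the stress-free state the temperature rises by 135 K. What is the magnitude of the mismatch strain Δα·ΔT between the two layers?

4.70×10⁻³

PEEK: α = 28.9×10⁻⁶/°F × 9/5 = 52.0×10⁻⁶/K.
Δα = |17.2 − 52.0|×10⁻⁶/K = 34.8×10⁻⁶/K.
Mismatch strain = Δα·ΔT = 34.8×10⁻⁶ × 135.0 = 4.70×10⁻³.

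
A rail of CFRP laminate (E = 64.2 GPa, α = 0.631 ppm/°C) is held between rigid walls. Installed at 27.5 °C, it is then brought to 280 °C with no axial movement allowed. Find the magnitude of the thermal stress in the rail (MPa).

10.2 MPa

ΔT = 252.5 K. Constrained thermal stress σ = E·α·ΔT = 64.20×10³ MPa × 0.631×10⁻⁶ × 252.5 = 10.2 MPa (compressive).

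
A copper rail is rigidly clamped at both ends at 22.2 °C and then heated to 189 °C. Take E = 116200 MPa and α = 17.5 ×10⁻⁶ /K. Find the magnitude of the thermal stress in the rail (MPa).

339 MPa

E = 116200 MPa = 116.2 GPa.
ΔT = 166.8 K. Constrained thermal stress σ = E·α·ΔT = 116.2×10³ MPa × 17.5×10⁻⁶ × 166.8 = 339 MPa (compressive).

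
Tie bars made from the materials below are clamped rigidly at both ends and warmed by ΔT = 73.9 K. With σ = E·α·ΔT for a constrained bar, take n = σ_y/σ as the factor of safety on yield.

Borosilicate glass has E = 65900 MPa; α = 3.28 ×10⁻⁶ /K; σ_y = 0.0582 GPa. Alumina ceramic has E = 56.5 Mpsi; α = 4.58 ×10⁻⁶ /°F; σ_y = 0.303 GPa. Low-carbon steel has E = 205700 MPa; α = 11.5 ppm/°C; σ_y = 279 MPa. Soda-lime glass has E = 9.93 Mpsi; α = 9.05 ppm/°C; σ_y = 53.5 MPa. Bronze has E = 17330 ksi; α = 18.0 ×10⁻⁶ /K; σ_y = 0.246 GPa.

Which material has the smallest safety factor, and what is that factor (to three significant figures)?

Converting E to GPa, α to ×10⁻⁶/K, σ_y to MPa, then σ and n for each:
  borosilicate glass: E = 65.90, α = 3.28, σ_y = 58.20 → σ = 16.0 MPa, n = 3.64
  alumina ceramic: E = 389.6, α = 8.24, σ_y = 303.0 → σ = 237 MPa, n = 1.28
  low-carbon steel: E = 205.7, α = 11.5, σ_y = 279.0 → σ = 175 MPa, n = 1.60
  soda-lime glass: E = 68.46, α = 9.05, σ_y = 53.50 → σ = 45.8 MPa, n = 1.17
  bronze: E = 119.5, α = 18.0, σ_y = 246.0 → σ = 159 MPa, n = 1.55
The minimum is soda-lime glass at n = 1.17.

soda-lime glass, n = 1.17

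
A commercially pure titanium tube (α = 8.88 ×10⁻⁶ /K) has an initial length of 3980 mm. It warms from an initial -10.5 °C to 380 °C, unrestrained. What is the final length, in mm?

ΔT = 380 − (-10.5) = 390.5 K.
ΔL = α·L₀·ΔT = 8.88×10⁻⁶ × 3980 mm × 390.5 K = 13.8 mm.
L = L₀ + ΔL = 3980 + 13.8 = 3993.8 mm.

3993.8 mm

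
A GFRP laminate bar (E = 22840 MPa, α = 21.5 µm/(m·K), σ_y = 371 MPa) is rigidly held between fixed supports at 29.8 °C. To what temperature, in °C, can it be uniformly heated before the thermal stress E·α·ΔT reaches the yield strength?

E = 22840 MPa = 22.84 GPa.
E·α·ΔT = 371.0 MPa ⇒ ΔT = 371.0 / (22.84×10³ × 21.5×10⁻⁶) = 755.5 K.
T = 29.8 + 755.5 = 785.3 °C.

785 °C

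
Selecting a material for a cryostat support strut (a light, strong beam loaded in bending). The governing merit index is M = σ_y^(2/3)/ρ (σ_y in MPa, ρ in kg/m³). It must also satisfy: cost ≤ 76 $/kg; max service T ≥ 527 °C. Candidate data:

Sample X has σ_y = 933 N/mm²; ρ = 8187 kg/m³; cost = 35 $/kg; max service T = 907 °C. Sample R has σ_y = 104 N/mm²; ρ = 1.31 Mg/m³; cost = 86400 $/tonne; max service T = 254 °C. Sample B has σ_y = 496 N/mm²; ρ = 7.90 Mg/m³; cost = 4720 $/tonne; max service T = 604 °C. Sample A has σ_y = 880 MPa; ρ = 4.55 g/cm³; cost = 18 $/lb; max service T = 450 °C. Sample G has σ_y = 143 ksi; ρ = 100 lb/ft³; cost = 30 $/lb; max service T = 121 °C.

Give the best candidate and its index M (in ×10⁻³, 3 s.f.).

sample X, M = 11.7×10⁻³

Screen on constraints: cost ≤ 76 $/kg; max service T ≥ 527 °C. Survivors: sample X, sample B.
Normalizing units and computing the index:
  sample X: σ_y = 933.0 MPa, ρ = 8187 kg/m³
  sample B: σ_y = 496.0 MPa, ρ = 7900 kg/m³
  sample X: M = 11.7×10⁻³
  sample B: M = 7.93×10⁻³
Highest index: sample X.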